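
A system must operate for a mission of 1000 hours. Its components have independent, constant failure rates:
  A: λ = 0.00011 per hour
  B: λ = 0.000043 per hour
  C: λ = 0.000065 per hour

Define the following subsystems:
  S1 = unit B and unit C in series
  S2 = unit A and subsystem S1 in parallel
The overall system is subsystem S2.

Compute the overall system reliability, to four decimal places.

0.9893

R(A) = exp(−0.00011 × 1000) = 0.895834
R(B) = exp(−0.000043 × 1000) = 0.957911
R(C) = exp(−0.000065 × 1000) = 0.937067
Series (B and C): 0.957911 × 0.937067 = 0.897627
Parallel (A and [0.897627]): 1 − (1 − 0.895834)(1 − 0.897627) = 0.9893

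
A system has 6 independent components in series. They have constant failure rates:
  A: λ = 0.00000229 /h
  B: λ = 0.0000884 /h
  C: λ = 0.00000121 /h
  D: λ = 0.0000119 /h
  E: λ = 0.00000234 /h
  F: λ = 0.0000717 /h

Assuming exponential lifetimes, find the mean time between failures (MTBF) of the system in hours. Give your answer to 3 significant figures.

Series of exponential components: λ_sys = Σ λ_i
λ_sys = 0.00000229 + 0.0000884 + 0.00000121 + 0.0000119 + 0.00000234 + 0.0000717 = 1.7784e-04 /h
MTBF = 1 / λ_sys = 5620 h

5620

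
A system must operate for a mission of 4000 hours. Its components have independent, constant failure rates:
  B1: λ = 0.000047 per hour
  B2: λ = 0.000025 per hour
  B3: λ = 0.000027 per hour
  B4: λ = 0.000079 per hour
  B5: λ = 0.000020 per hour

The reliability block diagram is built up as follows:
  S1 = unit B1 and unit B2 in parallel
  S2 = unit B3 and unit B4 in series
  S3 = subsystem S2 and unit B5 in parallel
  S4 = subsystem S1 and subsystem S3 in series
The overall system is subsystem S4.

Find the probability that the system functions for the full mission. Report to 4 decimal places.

0.9576

R(B1) = exp(−0.000047 × 4000) = 0.828615
R(B2) = exp(−0.000025 × 4000) = 0.904837
R(B3) = exp(−0.000027 × 4000) = 0.897628
R(B4) = exp(−0.000079 × 4000) = 0.729059
R(B5) = exp(−0.000020 × 4000) = 0.923116
Parallel (B1 and B2): 1 − (1 − 0.828615)(1 − 0.904837) = 0.983690
Series (B3 and B4): 0.897628 × 0.729059 = 0.654424
Parallel ([0.654424] and B5): 1 − (1 − 0.654424)(1 − 0.923116) = 0.973431
Series ([0.983690] and [0.973431]): 0.983690 × 0.973431 = 0.9576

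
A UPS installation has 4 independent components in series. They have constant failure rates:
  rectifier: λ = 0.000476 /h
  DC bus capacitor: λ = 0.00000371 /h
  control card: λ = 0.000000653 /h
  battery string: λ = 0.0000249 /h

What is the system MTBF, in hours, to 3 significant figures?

1980

Series of exponential components: λ_sys = Σ λ_i
λ_sys = 0.000476 + 0.00000371 + 0.000000653 + 0.0000249 = 5.0526e-04 /h
MTBF = 1 / λ_sys = 1980 h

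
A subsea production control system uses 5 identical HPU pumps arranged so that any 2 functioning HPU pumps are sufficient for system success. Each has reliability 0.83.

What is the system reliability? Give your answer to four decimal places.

0.9964

R = Σ_{i=2}^{5} C(5,i) p^i (1−p)^{5−i} with p = 0.83
C(5,2)·0.83^2·0.17^3 = 0.033846
C(5,3)·0.83^3·0.17^2 = 0.165246
C(5,4)·0.83^4·0.17^1 = 0.403396
C(5,5)·0.83^5·0.17^0 = 0.393904
Sum = 0.9964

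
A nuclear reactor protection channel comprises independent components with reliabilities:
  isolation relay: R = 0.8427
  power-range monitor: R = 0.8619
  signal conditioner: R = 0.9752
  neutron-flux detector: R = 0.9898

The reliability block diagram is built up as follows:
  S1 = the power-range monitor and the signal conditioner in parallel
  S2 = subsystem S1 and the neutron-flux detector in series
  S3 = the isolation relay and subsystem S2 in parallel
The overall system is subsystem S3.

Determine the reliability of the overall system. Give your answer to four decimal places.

0.9979

Parallel (power-range monitor and signal conditioner): 1 − (1 − 0.861900)(1 − 0.975200) = 0.996575
Series ([0.996575] and neutron-flux detector): 0.996575 × 0.989800 = 0.986410
Parallel (isolation relay and [0.986410]): 1 − (1 − 0.842700)(1 − 0.986410) = 0.9979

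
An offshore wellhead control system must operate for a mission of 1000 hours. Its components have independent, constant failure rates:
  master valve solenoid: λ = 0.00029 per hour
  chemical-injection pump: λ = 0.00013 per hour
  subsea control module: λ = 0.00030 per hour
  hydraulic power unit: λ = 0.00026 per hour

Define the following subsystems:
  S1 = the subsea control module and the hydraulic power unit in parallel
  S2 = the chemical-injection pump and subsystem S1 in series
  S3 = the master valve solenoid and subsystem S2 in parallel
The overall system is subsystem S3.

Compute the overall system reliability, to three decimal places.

0.956

R(master valve solenoid) = exp(−0.00029 × 1000) = 0.74826
R(chemical-injection pump) = exp(−0.00013 × 1000) = 0.87810
R(subsea control module) = exp(−0.00030 × 1000) = 0.74082
R(hydraulic power unit) = exp(−0.00026 × 1000) = 0.77105
Parallel (subsea control module and hydraulic power unit): 1 − (1 − 0.74082)(1 − 0.77105) = 0.94066
Series (chemical-injection pump and [0.94066]): 0.87810 × 0.94066 = 0.82599
Parallel (master valve solenoid and [0.82599]): 1 − (1 − 0.74826)(1 − 0.82599) = 0.956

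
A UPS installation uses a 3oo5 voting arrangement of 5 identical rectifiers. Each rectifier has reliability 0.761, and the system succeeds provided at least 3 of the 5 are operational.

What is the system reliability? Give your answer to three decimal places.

R = Σ_{i=3}^{5} C(5,i) p^i (1−p)^{5−i} with p = 0.761
C(5,3)·0.761^3·0.239^2 = 0.25174
C(5,4)·0.761^4·0.239^1 = 0.40078
C(5,5)·0.761^5·0.239^0 = 0.25523
Sum = 0.908

0.908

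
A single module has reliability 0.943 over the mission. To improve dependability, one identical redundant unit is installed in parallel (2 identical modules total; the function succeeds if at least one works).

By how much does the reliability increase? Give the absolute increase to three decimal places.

R_before = 0.943
R_after = 1 − (1 − 0.943)^2 = 0.997
ΔR = 0.997 − 0.943 = 0.054

0.054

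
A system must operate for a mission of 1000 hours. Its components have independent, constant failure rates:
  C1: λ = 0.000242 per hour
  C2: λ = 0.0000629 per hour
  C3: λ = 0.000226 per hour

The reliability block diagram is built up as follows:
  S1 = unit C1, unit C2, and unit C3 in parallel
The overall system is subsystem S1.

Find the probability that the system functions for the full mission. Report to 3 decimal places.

R(C1) = exp(−0.000242 × 1000) = 0.78506
R(C2) = exp(−0.0000629 × 1000) = 0.93904
R(C3) = exp(−0.000226 × 1000) = 0.79772
Parallel (C1, C2, and C3): 1 − (1 − 0.78506)(1 − 0.93904)(1 − 0.79772) = 0.997

0.997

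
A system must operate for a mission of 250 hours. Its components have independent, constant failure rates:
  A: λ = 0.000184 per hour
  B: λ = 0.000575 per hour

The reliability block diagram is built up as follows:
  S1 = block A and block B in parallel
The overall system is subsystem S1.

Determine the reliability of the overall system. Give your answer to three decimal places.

0.994

R(A) = exp(−0.000184 × 250) = 0.95504
R(B) = exp(−0.000575 × 250) = 0.86610
Parallel (A and B): 1 − (1 − 0.95504)(1 − 0.86610) = 0.994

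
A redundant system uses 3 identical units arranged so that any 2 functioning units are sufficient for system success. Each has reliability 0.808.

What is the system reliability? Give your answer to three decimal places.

0.904

R = Σ_{i=2}^{3} C(3,i) p^i (1−p)^{3−i} with p = 0.808
C(3,2)·0.808^2·0.192^1 = 0.37605
C(3,3)·0.808^3·0.192^0 = 0.52751
Sum = 0.904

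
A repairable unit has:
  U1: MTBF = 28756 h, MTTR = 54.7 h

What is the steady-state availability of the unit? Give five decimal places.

0.99810

A(U1) = MTBF/(MTBF+MTTR) = 28756/(28756+54.7) = 0.99810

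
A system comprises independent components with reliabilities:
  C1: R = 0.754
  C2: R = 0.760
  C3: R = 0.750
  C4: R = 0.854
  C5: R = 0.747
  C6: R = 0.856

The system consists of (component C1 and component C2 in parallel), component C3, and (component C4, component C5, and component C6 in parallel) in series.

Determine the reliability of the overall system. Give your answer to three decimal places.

Parallel (C1 and C2): 1 − (1 − 0.75400)(1 − 0.76000) = 0.94096
Parallel (C4, C5, and C6): 1 − (1 − 0.85400)(1 − 0.74700)(1 − 0.85600) = 0.99468
Series ([0.94096], C3, and [0.99468]): 0.94096 × 0.75000 × 0.99468 = 0.702

0.702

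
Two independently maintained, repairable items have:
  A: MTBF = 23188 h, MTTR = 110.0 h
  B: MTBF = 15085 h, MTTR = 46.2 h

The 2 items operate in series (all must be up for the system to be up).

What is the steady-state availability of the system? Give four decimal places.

A(A) = MTBF/(MTBF+MTTR) = 23188/(23188+110.0) = 0.995279
A(B) = MTBF/(MTBF+MTTR) = 15085/(15085+46.2) = 0.996947
Series availability: 0.995279 × 0.996947 = 0.9922

0.9922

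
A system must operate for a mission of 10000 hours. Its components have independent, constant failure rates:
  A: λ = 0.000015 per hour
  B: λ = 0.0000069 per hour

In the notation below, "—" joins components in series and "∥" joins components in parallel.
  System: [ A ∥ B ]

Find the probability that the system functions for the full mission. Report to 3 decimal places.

0.991

R(A) = exp(−0.000015 × 10000) = 0.86071
R(B) = exp(−0.0000069 × 10000) = 0.93333
Parallel (A and B): 1 − (1 − 0.86071)(1 − 0.93333) = 0.991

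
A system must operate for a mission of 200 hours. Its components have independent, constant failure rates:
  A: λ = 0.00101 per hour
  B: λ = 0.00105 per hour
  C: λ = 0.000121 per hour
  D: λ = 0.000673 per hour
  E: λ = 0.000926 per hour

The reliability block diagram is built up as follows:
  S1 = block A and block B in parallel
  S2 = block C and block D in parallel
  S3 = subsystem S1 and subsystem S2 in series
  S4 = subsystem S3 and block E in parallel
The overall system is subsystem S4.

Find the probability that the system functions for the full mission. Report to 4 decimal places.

0.9937

R(A) = exp(−0.00101 × 200) = 0.817095
R(B) = exp(−0.00105 × 200) = 0.810584
R(C) = exp(−0.000121 × 200) = 0.976090
R(D) = exp(−0.000673 × 200) = 0.874065
R(E) = exp(−0.000926 × 200) = 0.830938
Parallel (A and B): 1 − (1 − 0.817095)(1 − 0.810584) = 0.965355
Parallel (C and D): 1 − (1 − 0.976090)(1 − 0.874065) = 0.996989
Series ([0.965355] and [0.996989]): 0.965355 × 0.996989 = 0.962448
Parallel ([0.962448] and E): 1 − (1 − 0.962448)(1 − 0.830938) = 0.9937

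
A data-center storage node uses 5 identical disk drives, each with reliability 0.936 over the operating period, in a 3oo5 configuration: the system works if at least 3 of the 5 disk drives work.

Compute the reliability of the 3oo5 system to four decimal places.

0.9976

R = Σ_{i=3}^{5} C(5,i) p^i (1−p)^{5−i} with p = 0.936
C(5,3)·0.936^3·0.064^2 = 0.033588
C(5,4)·0.936^4·0.064^1 = 0.245614
C(5,5)·0.936^5·0.064^0 = 0.718421
Sum = 0.9976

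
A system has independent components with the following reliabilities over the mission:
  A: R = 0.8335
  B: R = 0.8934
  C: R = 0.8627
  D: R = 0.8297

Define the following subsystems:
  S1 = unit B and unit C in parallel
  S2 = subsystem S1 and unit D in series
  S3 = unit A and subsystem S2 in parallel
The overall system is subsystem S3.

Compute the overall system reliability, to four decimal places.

0.9696

Parallel (B and C): 1 − (1 − 0.893400)(1 − 0.862700) = 0.985364
Series ([0.985364] and D): 0.985364 × 0.829700 = 0.817557
Parallel (A and [0.817557]): 1 − (1 − 0.833500)(1 − 0.817557) = 0.9696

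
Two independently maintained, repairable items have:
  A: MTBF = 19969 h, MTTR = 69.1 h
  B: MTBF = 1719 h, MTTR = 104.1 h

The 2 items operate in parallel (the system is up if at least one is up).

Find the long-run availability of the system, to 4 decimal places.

0.9998

A(A) = MTBF/(MTBF+MTTR) = 19969/(19969+69.1) = 0.996552
A(B) = MTBF/(MTBF+MTTR) = 1719/(1719+104.1) = 0.942899
Parallel availability: 1 − (1 − 0.996552)(1 − 0.942899) = 0.9998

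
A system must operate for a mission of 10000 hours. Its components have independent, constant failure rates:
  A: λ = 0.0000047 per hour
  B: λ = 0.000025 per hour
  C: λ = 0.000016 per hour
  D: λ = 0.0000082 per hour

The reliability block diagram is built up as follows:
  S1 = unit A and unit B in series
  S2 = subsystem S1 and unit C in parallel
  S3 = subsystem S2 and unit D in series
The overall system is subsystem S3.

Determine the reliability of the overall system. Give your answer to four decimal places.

R(A) = exp(−0.0000047 × 10000) = 0.954087
R(B) = exp(−0.000025 × 10000) = 0.778801
R(C) = exp(−0.000016 × 10000) = 0.852144
R(D) = exp(−0.0000082 × 10000) = 0.921272
Series (A and B): 0.954087 × 0.778801 = 0.743044
Parallel ([0.743044] and C): 1 − (1 − 0.743044)(1 − 0.852144) = 0.962008
Series ([0.962008] and D): 0.962008 × 0.921272 = 0.8863

0.8863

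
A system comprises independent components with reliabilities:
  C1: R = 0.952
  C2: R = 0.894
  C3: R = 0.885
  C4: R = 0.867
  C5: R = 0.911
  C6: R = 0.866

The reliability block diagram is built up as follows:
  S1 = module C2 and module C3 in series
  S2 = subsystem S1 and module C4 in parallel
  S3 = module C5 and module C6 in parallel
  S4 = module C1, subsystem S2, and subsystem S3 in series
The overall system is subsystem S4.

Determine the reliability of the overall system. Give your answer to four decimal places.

Series (C2 and C3): 0.894000 × 0.885000 = 0.791190
Parallel ([0.791190] and C4): 1 − (1 − 0.791190)(1 − 0.867000) = 0.972228
Parallel (C5 and C6): 1 − (1 − 0.911000)(1 − 0.866000) = 0.988074
Series (C1, [0.972228], and [0.988074]): 0.952000 × 0.972228 × 0.988074 = 0.9145

0.9145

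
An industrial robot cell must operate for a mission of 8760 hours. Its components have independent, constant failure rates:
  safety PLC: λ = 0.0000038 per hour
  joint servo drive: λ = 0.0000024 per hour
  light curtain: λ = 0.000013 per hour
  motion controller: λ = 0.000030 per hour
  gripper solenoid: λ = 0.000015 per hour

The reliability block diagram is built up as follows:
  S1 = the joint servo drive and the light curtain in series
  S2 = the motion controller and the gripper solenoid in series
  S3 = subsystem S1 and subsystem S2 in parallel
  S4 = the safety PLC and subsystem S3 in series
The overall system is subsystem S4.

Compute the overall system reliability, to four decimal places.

R(safety PLC) = exp(−0.0000038 × 8760) = 0.967260
R(joint servo drive) = exp(−0.0000024 × 8760) = 0.979195
R(light curtain) = exp(−0.000013 × 8760) = 0.892365
R(motion controller) = exp(−0.000030 × 8760) = 0.768896
R(gripper solenoid) = exp(−0.000015 × 8760) = 0.876867
Series (joint servo drive and light curtain): 0.979195 × 0.892365 = 0.873799
Series (motion controller and gripper solenoid): 0.768896 × 0.876867 = 0.674220
Parallel ([0.873799] and [0.674220]): 1 − (1 − 0.873799)(1 − 0.674220) = 0.958886
Series (safety PLC and [0.958886]): 0.967260 × 0.958886 = 0.9275

0.9275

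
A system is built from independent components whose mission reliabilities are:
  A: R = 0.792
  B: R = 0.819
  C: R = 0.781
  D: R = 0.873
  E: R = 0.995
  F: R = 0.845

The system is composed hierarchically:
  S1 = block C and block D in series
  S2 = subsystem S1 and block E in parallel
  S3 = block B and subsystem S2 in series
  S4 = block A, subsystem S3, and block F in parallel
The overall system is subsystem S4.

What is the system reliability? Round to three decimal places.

Series (C and D): 0.78100 × 0.87300 = 0.68181
Parallel ([0.68181] and E): 1 − (1 − 0.68181)(1 − 0.99500) = 0.99841
Series (B and [0.99841]): 0.81900 × 0.99841 = 0.81770
Parallel (A, [0.81770], and F): 1 − (1 − 0.79200)(1 − 0.81770)(1 − 0.84500) = 0.994

0.994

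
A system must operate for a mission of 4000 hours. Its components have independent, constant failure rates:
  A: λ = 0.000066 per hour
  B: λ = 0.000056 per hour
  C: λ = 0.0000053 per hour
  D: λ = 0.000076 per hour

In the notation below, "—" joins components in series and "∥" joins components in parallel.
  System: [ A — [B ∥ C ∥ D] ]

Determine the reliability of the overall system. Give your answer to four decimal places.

R(A) = exp(−0.000066 × 4000) = 0.767974
R(B) = exp(−0.000056 × 4000) = 0.799315
R(C) = exp(−0.0000053 × 4000) = 0.979023
R(D) = exp(−0.000076 × 4000) = 0.737861
Parallel (B, C, and D): 1 − (1 − 0.799315)(1 − 0.979023)(1 − 0.737861) = 0.998896
Series (A and [0.998896]): 0.767974 × 0.998896 = 0.7671

0.7671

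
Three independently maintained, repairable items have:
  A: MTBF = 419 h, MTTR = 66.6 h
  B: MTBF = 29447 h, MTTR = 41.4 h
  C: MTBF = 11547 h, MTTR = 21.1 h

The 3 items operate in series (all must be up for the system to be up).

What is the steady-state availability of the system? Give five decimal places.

0.86007

A(A) = MTBF/(MTBF+MTTR) = 419/(419+66.6) = 0.862850
A(B) = MTBF/(MTBF+MTTR) = 29447/(29447+41.4) = 0.998596
A(C) = MTBF/(MTBF+MTTR) = 11547/(11547+21.1) = 0.998176
Series availability: 0.862850 × 0.998596 × 0.998176 = 0.86007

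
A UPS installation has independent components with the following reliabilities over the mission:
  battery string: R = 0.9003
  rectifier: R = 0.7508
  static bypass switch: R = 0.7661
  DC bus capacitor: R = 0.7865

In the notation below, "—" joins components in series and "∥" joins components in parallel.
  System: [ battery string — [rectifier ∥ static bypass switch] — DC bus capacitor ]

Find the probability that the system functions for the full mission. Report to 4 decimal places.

Parallel (rectifier and static bypass switch): 1 − (1 − 0.750800)(1 − 0.766100) = 0.941712
Series (battery string, [0.941712], and DC bus capacitor): 0.900300 × 0.941712 × 0.786500 = 0.6668

0.6668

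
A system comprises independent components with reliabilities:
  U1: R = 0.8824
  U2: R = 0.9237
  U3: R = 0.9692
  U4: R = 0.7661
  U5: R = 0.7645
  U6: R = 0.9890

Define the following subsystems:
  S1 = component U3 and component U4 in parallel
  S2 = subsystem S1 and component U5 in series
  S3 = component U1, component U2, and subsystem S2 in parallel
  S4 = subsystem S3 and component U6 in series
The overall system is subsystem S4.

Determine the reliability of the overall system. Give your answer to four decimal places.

Parallel (U3 and U4): 1 − (1 − 0.969200)(1 − 0.766100) = 0.992796
Series ([0.992796] and U5): 0.992796 × 0.764500 = 0.758993
Parallel (U1, U2, and [0.758993]): 1 − (1 − 0.882400)(1 − 0.923700)(1 − 0.758993) = 0.997837
Series ([0.997837] and U6): 0.997837 × 0.989000 = 0.9869

0.9869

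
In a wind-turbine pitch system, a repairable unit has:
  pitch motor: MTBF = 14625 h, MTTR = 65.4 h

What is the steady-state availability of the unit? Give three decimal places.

A(pitch motor) = MTBF/(MTBF+MTTR) = 14625/(14625+65.4) = 0.996

0.996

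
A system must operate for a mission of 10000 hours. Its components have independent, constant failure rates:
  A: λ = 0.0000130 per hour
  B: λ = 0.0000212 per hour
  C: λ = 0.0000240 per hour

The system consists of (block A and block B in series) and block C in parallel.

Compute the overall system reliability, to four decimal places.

R(A) = exp(−0.0000130 × 10000) = 0.878095
R(B) = exp(−0.0000212 × 10000) = 0.808965
R(C) = exp(−0.0000240 × 10000) = 0.786628
Series (A and B): 0.878095 × 0.808965 = 0.710348
Parallel ([0.710348] and C): 1 − (1 − 0.710348)(1 − 0.786628) = 0.9382

0.9382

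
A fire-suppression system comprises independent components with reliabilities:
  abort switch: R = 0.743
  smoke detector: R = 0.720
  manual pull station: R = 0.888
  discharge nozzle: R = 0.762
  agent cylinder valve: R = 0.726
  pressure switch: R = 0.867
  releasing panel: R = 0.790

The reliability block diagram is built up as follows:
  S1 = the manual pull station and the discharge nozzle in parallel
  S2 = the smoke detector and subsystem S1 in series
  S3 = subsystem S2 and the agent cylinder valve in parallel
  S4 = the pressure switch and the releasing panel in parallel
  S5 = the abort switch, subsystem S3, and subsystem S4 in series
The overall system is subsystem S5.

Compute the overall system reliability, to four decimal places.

0.6630

Parallel (manual pull station and discharge nozzle): 1 − (1 − 0.888000)(1 − 0.762000) = 0.973344
Series (smoke detector and [0.973344]): 0.720000 × 0.973344 = 0.700808
Parallel ([0.700808] and agent cylinder valve): 1 − (1 − 0.700808)(1 − 0.726000) = 0.918021
Parallel (pressure switch and releasing panel): 1 − (1 − 0.867000)(1 − 0.790000) = 0.972070
Series (abort switch, [0.918021], and [0.972070]): 0.743000 × 0.918021 × 0.972070 = 0.6630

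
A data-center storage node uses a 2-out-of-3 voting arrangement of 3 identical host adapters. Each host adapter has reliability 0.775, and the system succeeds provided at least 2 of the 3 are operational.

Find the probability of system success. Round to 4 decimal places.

R = Σ_{i=2}^{3} C(3,i) p^i (1−p)^{3−i} with p = 0.775
C(3,2)·0.775^2·0.225^1 = 0.405422
C(3,3)·0.775^3·0.225^0 = 0.465484
Sum = 0.8709

0.8709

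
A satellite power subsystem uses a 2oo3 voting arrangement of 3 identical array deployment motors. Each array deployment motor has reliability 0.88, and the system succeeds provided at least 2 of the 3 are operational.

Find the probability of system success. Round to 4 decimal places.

0.9603

R = Σ_{i=2}^{3} C(3,i) p^i (1−p)^{3−i} with p = 0.88
C(3,2)·0.88^2·0.12^1 = 0.278784
C(3,3)·0.88^3·0.12^0 = 0.681472
Sum = 0.9603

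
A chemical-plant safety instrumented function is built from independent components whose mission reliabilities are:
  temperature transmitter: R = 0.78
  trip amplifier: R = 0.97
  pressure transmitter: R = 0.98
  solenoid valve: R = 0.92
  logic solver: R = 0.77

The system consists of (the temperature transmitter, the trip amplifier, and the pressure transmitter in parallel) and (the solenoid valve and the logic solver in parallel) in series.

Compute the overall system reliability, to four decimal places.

0.9815

Parallel (temperature transmitter, trip amplifier, and pressure transmitter): 1 − (1 − 0.780000)(1 − 0.970000)(1 − 0.980000) = 0.999868
Parallel (solenoid valve and logic solver): 1 − (1 − 0.920000)(1 − 0.770000) = 0.981600
Series ([0.999868] and [0.981600]): 0.999868 × 0.981600 = 0.9815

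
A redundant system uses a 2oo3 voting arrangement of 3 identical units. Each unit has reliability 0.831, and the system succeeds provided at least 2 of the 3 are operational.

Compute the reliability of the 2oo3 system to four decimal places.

R = Σ_{i=2}^{3} C(3,i) p^i (1−p)^{3−i} with p = 0.831
C(3,2)·0.831^2·0.169^1 = 0.350114
C(3,3)·0.831^3·0.169^0 = 0.573856
Sum = 0.9240

0.9240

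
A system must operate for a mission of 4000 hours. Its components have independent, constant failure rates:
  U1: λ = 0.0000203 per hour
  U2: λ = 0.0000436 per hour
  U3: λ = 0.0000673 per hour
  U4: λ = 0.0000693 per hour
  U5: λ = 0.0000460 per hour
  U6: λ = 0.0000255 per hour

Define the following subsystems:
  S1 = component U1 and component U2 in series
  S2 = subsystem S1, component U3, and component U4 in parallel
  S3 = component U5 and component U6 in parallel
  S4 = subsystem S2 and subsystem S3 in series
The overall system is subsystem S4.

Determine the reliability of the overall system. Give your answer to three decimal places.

R(U1) = exp(−0.0000203 × 4000) = 0.92201
R(U2) = exp(−0.0000436 × 4000) = 0.83996
R(U3) = exp(−0.0000673 × 4000) = 0.76399
R(U4) = exp(−0.0000693 × 4000) = 0.75790
R(U5) = exp(−0.0000460 × 4000) = 0.83194
R(U6) = exp(−0.0000255 × 4000) = 0.90303
Series (U1 and U2): 0.92201 × 0.83996 = 0.77445
Parallel ([0.77445], U3, and U4): 1 − (1 − 0.77445)(1 − 0.76399)(1 − 0.75790) = 0.98711
Parallel (U5 and U6): 1 − (1 − 0.83194)(1 − 0.90303) = 0.98370
Series ([0.98711] and [0.98370]): 0.98711 × 0.98370 = 0.971

0.971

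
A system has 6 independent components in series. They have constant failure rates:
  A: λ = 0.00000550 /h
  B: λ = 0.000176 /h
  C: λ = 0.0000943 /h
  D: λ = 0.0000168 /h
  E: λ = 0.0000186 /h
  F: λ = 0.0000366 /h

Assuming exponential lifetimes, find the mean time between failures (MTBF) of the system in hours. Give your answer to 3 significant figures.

Series of exponential components: λ_sys = Σ λ_i
λ_sys = 0.00000550 + 0.000176 + 0.0000943 + 0.0000168 + 0.0000186 + 0.0000366 = 3.4780e-04 /h
MTBF = 1 / λ_sys = 2880 h

2880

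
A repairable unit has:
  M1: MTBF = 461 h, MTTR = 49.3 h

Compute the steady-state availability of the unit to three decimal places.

A(M1) = MTBF/(MTBF+MTTR) = 461/(461+49.3) = 0.903

0.903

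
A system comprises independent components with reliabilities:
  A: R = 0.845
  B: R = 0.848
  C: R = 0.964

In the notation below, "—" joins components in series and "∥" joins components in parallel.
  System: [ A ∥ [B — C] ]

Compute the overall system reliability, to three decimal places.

0.972

Series (B and C): 0.84800 × 0.96400 = 0.81747
Parallel (A and [0.81747]): 1 − (1 − 0.84500)(1 − 0.81747) = 0.972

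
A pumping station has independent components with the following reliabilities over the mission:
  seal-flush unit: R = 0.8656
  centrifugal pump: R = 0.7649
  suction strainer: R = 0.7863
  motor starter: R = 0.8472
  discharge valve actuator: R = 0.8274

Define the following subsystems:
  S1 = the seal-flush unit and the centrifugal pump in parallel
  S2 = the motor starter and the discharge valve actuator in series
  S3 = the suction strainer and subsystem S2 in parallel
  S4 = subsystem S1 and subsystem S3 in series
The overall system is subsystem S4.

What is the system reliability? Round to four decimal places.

0.9065

Parallel (seal-flush unit and centrifugal pump): 1 − (1 − 0.865600)(1 − 0.764900) = 0.968403
Series (motor starter and discharge valve actuator): 0.847200 × 0.827400 = 0.700973
Parallel (suction strainer and [0.700973]): 1 − (1 − 0.786300)(1 − 0.700973) = 0.936098
Series ([0.968403] and [0.936098]): 0.968403 × 0.936098 = 0.9065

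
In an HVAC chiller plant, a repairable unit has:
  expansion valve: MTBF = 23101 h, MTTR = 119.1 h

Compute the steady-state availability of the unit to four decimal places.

0.9949

A(expansion valve) = MTBF/(MTBF+MTTR) = 23101/(23101+119.1) = 0.9949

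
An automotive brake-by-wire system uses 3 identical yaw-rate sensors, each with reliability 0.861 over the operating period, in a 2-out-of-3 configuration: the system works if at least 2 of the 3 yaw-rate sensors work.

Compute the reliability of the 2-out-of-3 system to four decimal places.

0.9474

R = Σ_{i=2}^{3} C(3,i) p^i (1−p)^{3−i} with p = 0.861
C(3,2)·0.861^2·0.139^1 = 0.309131
C(3,3)·0.861^3·0.139^0 = 0.638277
Sum = 0.9474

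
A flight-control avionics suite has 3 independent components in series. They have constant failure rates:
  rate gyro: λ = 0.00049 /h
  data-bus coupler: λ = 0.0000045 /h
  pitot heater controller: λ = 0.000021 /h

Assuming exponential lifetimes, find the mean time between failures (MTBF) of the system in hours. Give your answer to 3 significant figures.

1940

Series of exponential components: λ_sys = Σ λ_i
λ_sys = 0.00049 + 0.0000045 + 0.000021 = 5.1550e-04 /h
MTBF = 1 / λ_sys = 1940 h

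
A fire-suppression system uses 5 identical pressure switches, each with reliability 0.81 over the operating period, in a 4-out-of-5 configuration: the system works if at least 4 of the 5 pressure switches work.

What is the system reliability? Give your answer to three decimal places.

R = Σ_{i=4}^{5} C(5,i) p^i (1−p)^{5−i} with p = 0.81
C(5,4)·0.81^4·0.19^1 = 0.40894
C(5,5)·0.81^5·0.19^0 = 0.34868
Sum = 0.758

0.758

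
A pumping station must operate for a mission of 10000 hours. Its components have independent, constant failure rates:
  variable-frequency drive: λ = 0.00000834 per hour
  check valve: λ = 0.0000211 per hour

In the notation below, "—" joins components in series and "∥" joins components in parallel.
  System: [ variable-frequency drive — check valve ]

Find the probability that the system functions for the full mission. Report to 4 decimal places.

R(variable-frequency drive) = exp(−0.00000834 × 10000) = 0.919983
R(check valve) = exp(−0.0000211 × 10000) = 0.809774
Series (variable-frequency drive and check valve): 0.919983 × 0.809774 = 0.7450

0.7450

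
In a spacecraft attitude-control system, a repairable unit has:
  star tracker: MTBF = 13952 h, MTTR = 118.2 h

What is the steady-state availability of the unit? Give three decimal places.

A(star tracker) = MTBF/(MTBF+MTTR) = 13952/(13952+118.2) = 0.992

0.992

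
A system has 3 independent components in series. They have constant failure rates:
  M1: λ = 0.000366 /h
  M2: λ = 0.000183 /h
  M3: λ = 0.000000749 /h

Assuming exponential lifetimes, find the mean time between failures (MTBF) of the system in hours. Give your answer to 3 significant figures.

1820

Series of exponential components: λ_sys = Σ λ_i
λ_sys = 0.000366 + 0.000183 + 0.000000749 = 5.4975e-04 /h
MTBF = 1 / λ_sys = 1820 h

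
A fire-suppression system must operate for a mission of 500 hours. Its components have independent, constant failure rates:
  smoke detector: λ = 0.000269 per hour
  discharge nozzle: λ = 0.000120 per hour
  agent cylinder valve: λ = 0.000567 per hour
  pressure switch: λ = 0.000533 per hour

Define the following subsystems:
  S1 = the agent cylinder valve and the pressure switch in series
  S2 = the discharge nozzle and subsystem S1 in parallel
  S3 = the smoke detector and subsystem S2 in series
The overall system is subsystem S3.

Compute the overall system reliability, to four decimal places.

0.8526

R(smoke detector) = exp(−0.000269 × 500) = 0.874153
R(discharge nozzle) = exp(−0.000120 × 500) = 0.941765
R(agent cylinder valve) = exp(−0.000567 × 500) = 0.753143
R(pressure switch) = exp(−0.000533 × 500) = 0.766056
Series (agent cylinder valve and pressure switch): 0.753143 × 0.766056 = 0.576950
Parallel (discharge nozzle and [0.576950]): 1 − (1 − 0.941765)(1 − 0.576950) = 0.975364
Series (smoke detector and [0.975364]): 0.874153 × 0.975364 = 0.8526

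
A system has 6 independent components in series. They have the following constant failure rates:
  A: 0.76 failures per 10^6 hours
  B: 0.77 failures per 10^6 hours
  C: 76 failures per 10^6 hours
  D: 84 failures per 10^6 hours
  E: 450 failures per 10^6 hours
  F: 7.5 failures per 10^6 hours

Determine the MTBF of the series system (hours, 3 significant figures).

1620

Series of exponential components: λ_sys = Σ λ_i
λ_sys = 0.00000076 + 0.00000077 + 0.000076 + 0.000084 + 0.00045 + 0.0000075 = 6.1903e-04 /h
MTBF = 1 / λ_sys = 1620 h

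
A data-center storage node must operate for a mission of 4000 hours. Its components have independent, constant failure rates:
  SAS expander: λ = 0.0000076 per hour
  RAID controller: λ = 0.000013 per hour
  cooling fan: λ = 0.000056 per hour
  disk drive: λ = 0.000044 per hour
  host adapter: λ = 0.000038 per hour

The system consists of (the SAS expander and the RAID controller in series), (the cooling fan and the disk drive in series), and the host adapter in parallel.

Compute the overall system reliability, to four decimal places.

0.9963

R(SAS expander) = exp(−0.0000076 × 4000) = 0.970057
R(RAID controller) = exp(−0.000013 × 4000) = 0.949329
R(cooling fan) = exp(−0.000056 × 4000) = 0.799315
R(disk drive) = exp(−0.000044 × 4000) = 0.838618
R(host adapter) = exp(−0.000038 × 4000) = 0.858988
Series (SAS expander and RAID controller): 0.970057 × 0.949329 = 0.920903
Series (cooling fan and disk drive): 0.799315 × 0.838618 = 0.670320
Parallel ([0.920903], [0.670320], and host adapter): 1 − (1 − 0.920903)(1 − 0.670320)(1 − 0.858988) = 0.9963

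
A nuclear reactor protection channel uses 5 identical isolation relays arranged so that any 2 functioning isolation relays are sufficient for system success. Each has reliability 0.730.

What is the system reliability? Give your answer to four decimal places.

0.9792

R = Σ_{i=2}^{5} C(5,i) p^i (1−p)^{5−i} with p = 0.730
C(5,2)·0.730^2·0.270^3 = 0.104891
C(5,3)·0.730^3·0.270^2 = 0.283593
C(5,4)·0.730^4·0.270^1 = 0.383376
C(5,5)·0.730^5·0.270^0 = 0.207307
Sum = 0.9792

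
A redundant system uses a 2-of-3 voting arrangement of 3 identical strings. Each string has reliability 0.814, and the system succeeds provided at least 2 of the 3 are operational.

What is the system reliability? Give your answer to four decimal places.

R = Σ_{i=2}^{3} C(3,i) p^i (1−p)^{3−i} with p = 0.814
C(3,2)·0.814^2·0.186^1 = 0.369729
C(3,3)·0.814^3·0.186^0 = 0.539353
Sum = 0.9091

0.9091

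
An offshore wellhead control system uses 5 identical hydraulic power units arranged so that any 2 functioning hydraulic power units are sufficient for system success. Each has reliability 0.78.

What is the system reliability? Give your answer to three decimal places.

0.990

R = Σ_{i=2}^{5} C(5,i) p^i (1−p)^{5−i} with p = 0.78
C(5,2)·0.78^2·0.22^3 = 0.06478
C(5,3)·0.78^3·0.22^2 = 0.22968
C(5,4)·0.78^4·0.22^1 = 0.40717
C(5,5)·0.78^5·0.22^0 = 0.28872
Sum = 0.990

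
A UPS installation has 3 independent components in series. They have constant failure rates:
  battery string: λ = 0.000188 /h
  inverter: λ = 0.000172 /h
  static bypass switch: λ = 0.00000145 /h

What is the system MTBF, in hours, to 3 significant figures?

2770

Series of exponential components: λ_sys = Σ λ_i
λ_sys = 0.000188 + 0.000172 + 0.00000145 = 3.6145e-04 /h
MTBF = 1 / λ_sys = 2770 h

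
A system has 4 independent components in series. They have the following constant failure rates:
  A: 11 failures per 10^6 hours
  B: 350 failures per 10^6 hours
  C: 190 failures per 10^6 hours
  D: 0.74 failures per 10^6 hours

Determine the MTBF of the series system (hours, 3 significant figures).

Series of exponential components: λ_sys = Σ λ_i
λ_sys = 0.000011 + 0.00035 + 0.00019 + 0.00000074 = 5.5174e-04 /h
MTBF = 1 / λ_sys = 1810 h

1810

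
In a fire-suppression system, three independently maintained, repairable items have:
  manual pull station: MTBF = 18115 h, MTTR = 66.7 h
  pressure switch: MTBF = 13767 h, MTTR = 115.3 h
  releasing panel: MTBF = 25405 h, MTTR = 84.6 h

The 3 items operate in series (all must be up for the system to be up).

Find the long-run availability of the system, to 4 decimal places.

0.9848

A(manual pull station) = MTBF/(MTBF+MTTR) = 18115/(18115+66.7) = 0.996331
A(pressure switch) = MTBF/(MTBF+MTTR) = 13767/(13767+115.3) = 0.991694
A(releasing panel) = MTBF/(MTBF+MTTR) = 25405/(25405+84.6) = 0.996681
Series availability: 0.996331 × 0.991694 × 0.996681 = 0.9848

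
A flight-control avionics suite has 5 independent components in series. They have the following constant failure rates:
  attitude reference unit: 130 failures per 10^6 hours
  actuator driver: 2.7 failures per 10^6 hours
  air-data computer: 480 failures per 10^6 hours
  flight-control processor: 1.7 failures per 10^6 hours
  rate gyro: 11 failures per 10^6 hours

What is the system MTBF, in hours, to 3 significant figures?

1600

Series of exponential components: λ_sys = Σ λ_i
λ_sys = 0.00013 + 0.0000027 + 0.00048 + 0.0000017 + 0.000011 = 6.2540e-04 /h
MTBF = 1 / λ_sys = 1600 h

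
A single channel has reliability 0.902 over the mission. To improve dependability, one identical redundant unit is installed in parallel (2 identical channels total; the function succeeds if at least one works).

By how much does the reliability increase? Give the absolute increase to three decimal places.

R_before = 0.902
R_after = 1 − (1 − 0.902)^2 = 0.990
ΔR = 0.990 − 0.902 = 0.088

0.088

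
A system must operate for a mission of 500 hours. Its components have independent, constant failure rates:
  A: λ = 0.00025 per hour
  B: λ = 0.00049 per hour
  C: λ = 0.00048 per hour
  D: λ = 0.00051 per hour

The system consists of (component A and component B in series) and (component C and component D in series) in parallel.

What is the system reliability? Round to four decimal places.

0.8793

R(A) = exp(−0.00025 × 500) = 0.882497
R(B) = exp(−0.00049 × 500) = 0.782705
R(C) = exp(−0.00048 × 500) = 0.786628
R(D) = exp(−0.00051 × 500) = 0.774916
Series (A and B): 0.882497 × 0.782705 = 0.690735
Series (C and D): 0.786628 × 0.774916 = 0.609571
Parallel ([0.690735] and [0.609571]): 1 − (1 − 0.690735)(1 − 0.609571) = 0.8793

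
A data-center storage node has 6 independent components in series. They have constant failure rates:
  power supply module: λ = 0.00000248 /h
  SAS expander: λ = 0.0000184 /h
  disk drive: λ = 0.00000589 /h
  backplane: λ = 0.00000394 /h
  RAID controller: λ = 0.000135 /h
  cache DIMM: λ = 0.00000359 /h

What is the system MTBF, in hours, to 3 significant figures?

Series of exponential components: λ_sys = Σ λ_i
λ_sys = 0.00000248 + 0.0000184 + 0.00000589 + 0.00000394 + 0.000135 + 0.00000359 = 1.6930e-04 /h
MTBF = 1 / λ_sys = 5910 h

5910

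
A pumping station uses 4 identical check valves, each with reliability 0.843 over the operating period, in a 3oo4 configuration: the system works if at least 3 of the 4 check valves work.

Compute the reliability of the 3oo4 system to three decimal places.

0.881

R = Σ_{i=3}^{4} C(4,i) p^i (1−p)^{4−i} with p = 0.843
C(4,3)·0.843^3·0.157^1 = 0.37622
C(4,4)·0.843^4·0.157^0 = 0.50502
Sum = 0.881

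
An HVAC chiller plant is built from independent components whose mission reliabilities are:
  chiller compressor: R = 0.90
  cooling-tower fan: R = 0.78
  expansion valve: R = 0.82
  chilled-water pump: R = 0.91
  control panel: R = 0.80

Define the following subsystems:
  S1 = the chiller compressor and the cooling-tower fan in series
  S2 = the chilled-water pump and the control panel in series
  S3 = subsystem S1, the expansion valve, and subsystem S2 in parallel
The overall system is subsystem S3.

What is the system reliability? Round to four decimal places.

0.9854

Series (chiller compressor and cooling-tower fan): 0.900000 × 0.780000 = 0.702000
Series (chilled-water pump and control panel): 0.910000 × 0.800000 = 0.728000
Parallel ([0.702000], expansion valve, and [0.728000]): 1 − (1 − 0.702000)(1 − 0.820000)(1 − 0.728000) = 0.9854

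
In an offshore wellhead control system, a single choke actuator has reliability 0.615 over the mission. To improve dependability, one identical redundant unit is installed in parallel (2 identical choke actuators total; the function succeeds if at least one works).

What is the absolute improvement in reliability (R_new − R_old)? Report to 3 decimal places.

R_before = 0.615
R_after = 1 − (1 − 0.615)^2 = 0.852
ΔR = 0.852 − 0.615 = 0.237

0.237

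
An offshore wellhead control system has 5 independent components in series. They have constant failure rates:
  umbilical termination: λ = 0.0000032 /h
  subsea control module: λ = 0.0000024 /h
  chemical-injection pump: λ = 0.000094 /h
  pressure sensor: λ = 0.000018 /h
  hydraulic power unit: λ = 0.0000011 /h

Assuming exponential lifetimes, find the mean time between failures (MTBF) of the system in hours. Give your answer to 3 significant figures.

8420

Series of exponential components: λ_sys = Σ λ_i
λ_sys = 0.0000032 + 0.0000024 + 0.000094 + 0.000018 + 0.0000011 = 1.1870e-04 /h
MTBF = 1 / λ_sys = 8420 h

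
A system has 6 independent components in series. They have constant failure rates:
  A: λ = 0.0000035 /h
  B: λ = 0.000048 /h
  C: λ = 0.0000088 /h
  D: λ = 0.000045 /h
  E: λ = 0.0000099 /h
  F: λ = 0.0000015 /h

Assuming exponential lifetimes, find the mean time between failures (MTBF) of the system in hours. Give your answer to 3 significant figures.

Series of exponential components: λ_sys = Σ λ_i
λ_sys = 0.0000035 + 0.000048 + 0.0000088 + 0.000045 + 0.0000099 + 0.0000015 = 1.1670e-04 /h
MTBF = 1 / λ_sys = 8570 h

8570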